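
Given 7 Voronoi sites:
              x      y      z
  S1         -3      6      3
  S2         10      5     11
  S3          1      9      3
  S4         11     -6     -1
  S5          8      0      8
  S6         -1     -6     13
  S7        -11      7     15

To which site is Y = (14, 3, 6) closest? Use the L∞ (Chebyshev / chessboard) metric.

d(Y,S1) = max(17, 3, 3) = 17
d(Y,S2) = max(4, 2, 5) = 5
d(Y,S3) = max(13, 6, 3) = 13
d(Y,S4) = max(3, 9, 7) = 9
d(Y,S5) = max(6, 3, 2) = 6
d(Y,S6) = max(15, 9, 7) = 15
d(Y,S7) = max(25, 4, 9) = 25
The smallest is to S2, so Y lies in the Voronoi region of S2.

S2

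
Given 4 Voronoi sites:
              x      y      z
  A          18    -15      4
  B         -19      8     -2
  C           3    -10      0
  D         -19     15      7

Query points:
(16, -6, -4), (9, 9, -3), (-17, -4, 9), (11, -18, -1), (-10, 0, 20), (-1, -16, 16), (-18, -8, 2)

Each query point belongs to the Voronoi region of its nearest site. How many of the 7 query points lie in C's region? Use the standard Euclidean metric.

(16, -6, -4) — d² to each: A:149, B:1425, C:201, D:1787 → nearest is A
(9, 9, -3) — d² to each: A:706, B:786, C:406, D:920 → nearest is C
(-17, -4, 9) — d² to each: A:1371, B:269, C:517, D:369 → nearest is B
(11, -18, -1) — d² to each: A:83, B:1577, C:129, D:2053 → nearest is A
(-10, 0, 20) — d² to each: A:1265, B:629, C:669, D:475 → nearest is D
(-1, -16, 16) — d² to each: A:506, B:1224, C:308, D:1366 → nearest is C
(-18, -8, 2) — d² to each: A:1349, B:273, C:449, D:555 → nearest is B
2 of the 7 points have C as nearest.

2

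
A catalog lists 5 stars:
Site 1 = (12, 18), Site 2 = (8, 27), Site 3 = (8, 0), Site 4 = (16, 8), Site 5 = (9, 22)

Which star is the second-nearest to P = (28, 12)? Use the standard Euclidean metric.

Compare squared distances (the ordering matches that of the actual distances):
d²(P, Site 1) = (28−12)² + (12−18)² = 256 + 36 = 292
d²(P, Site 2) = (28−8)² + (12−27)² = 400 + 225 = 625
d²(P, Site 3) = (28−8)² + (12−0)² = 400 + 144 = 544
d²(P, Site 4) = (28−16)² + (12−8)² = 144 + 16 = 160
d²(P, Site 5) = (28−9)² + (12−22)² = 361 + 100 = 461
Sorted ascending: Site 4, Site 1, Site 5, … — the second-nearest is Site 1.

Site 1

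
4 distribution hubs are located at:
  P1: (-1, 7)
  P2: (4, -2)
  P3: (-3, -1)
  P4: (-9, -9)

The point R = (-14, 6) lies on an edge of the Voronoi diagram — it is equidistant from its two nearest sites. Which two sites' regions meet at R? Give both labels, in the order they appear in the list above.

Squared distances from R to each site:
|RP1|² = (-14−(-1))² + (6−7)² = 169 + 1 = 170
|RP2|² = (-14−4)² + (6−(-2))² = 324 + 64 = 388
|RP3|² = (-14−(-3))² + (6−(-1))² = 121 + 49 = 170
|RP4|² = (-14−(-9))² + (6−(-9))² = 25 + 225 = 250
R is equidistant from P1 and P3 (both at squared distance 170), and every other site is strictly farther — so R lies on the P1–P3 Voronoi edge.

P1 and P3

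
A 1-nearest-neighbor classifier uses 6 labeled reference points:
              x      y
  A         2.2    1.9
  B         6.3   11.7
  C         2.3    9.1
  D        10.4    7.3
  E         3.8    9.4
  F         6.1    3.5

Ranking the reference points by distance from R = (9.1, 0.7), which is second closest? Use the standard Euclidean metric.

D

Squared Euclidean distances:
|RA|² = (9.1−2.2)² + (0.7−1.9)² = 47.61 + 1.44 = 49.05
|RB|² = (9.1−6.3)² + (0.7−11.7)² = 7.84 + 121 = 128.84
|RC|² = (9.1−2.3)² + (0.7−9.1)² = 46.24 + 70.56 = 116.8
|RD|² = (9.1−10.4)² + (0.7−7.3)² = 1.69 + 43.56 = 45.25
|RE|² = (9.1−3.8)² + (0.7−9.4)² = 28.09 + 75.69 = 103.78
|RF|² = (9.1−6.1)² + (0.7−3.5)² = 9 + 7.84 = 16.84
Sorted ascending: F, D, A, … — the second-nearest is D.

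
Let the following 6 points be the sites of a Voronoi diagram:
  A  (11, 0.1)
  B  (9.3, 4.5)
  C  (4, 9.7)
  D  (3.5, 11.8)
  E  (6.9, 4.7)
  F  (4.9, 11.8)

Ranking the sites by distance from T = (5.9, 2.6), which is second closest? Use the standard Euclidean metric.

B

Compare squared distances (the ordering matches that of the actual distances):
|TA|² = (5.9−11)² + (2.6−0.1)² = 26.01 + 6.25 = 32.26
|TB|² = (5.9−9.3)² + (2.6−4.5)² = 11.56 + 3.61 = 15.17
|TC|² = (5.9−4)² + (2.6−9.7)² = 3.61 + 50.41 = 54.02
|TD|² = (5.9−3.5)² + (2.6−11.8)² = 5.76 + 84.64 = 90.4
|TE|² = (5.9−6.9)² + (2.6−4.7)² = 1 + 4.41 = 5.41
|TF|² = (5.9−4.9)² + (2.6−11.8)² = 1 + 84.64 = 85.64
Sorted ascending: E, B, A, … — the second-nearest is B.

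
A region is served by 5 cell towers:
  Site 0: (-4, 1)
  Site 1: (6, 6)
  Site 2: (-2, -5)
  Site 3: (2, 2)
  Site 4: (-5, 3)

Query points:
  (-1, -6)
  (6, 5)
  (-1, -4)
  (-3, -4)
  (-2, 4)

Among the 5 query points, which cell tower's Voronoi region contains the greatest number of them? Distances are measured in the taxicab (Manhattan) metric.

Site 2

(-1, -6) — d to each: Site 0:10, Site 1:19, Site 2:2, Site 3:11, Site 4:13 → nearest is Site 2
(6, 5) — d to each: Site 0:14, Site 1:1, Site 2:18, Site 3:7, Site 4:13 → nearest is Site 1
(-1, -4) — d to each: Site 0:8, Site 1:17, Site 2:2, Site 3:9, Site 4:11 → nearest is Site 2
(-3, -4) — d to each: Site 0:6, Site 1:19, Site 2:2, Site 3:11, Site 4:9 → nearest is Site 2
(-2, 4) — d to each: Site 0:5, Site 1:10, Site 2:9, Site 3:6, Site 4:4 → nearest is Site 4
Tally — Site 1:1, Site 2:3, Site 4:1. Site 2 captures the most (3).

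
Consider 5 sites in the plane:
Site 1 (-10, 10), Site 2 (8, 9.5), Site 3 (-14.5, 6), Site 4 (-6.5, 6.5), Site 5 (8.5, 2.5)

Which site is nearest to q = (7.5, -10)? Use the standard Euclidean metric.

Compare squared distances (the ordering matches that of the actual distances):
d²(q, Site 1) = (7.5−(-10))² + (-10−10)² = 306.25 + 400 = 706.25
d²(q, Site 2) = (7.5−8)² + (-10−9.5)² = 0.25 + 380.25 = 380.5
d²(q, Site 3) = (7.5−(-14.5))² + (-10−6)² = 484 + 256 = 740
d²(q, Site 4) = (7.5−(-6.5))² + (-10−6.5)² = 196 + 272.25 = 468.25
d²(q, Site 5) = (7.5−8.5)² + (-10−2.5)² = 1 + 156.25 = 157.25
Site 5 is nearest.

Site 5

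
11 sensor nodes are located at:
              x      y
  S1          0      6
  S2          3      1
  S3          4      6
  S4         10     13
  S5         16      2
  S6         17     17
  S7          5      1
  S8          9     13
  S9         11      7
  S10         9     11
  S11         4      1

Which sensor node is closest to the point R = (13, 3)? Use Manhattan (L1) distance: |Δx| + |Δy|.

S5

d(R,S1) = |13−0| + |3−6| = 13 + 3 = 16
d(R,S2) = |13−3| + |3−1| = 10 + 2 = 12
d(R,S3) = |13−4| + |3−6| = 9 + 3 = 12
d(R,S4) = |13−10| + |3−13| = 3 + 10 = 13
d(R,S5) = |13−16| + |3−2| = 3 + 1 = 4
d(R,S6) = |13−17| + |3−17| = 4 + 14 = 18
d(R,S7) = |13−5| + |3−1| = 8 + 2 = 10
d(R,S8) = |13−9| + |3−13| = 4 + 10 = 14
d(R,S9) = |13−11| + |3−7| = 2 + 4 = 6
d(R, S10) = |13−9| + |3−11| = 4 + 8 = 12
d(R, S11) = |13−4| + |3−1| = 9 + 2 = 11
The smallest is to S5, so R lies in the Voronoi region of S5.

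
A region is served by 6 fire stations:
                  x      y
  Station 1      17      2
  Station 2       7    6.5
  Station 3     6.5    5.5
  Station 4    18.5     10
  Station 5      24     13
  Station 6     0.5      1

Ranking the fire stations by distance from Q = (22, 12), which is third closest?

Squared Euclidean distances:
d²(Q, Station 1) = (22−17)² + (12−2)² = 25 + 100 = 125
d²(Q, Station 2) = (22−7)² + (12−6.5)² = 225 + 30.25 = 255.25
d²(Q, Station 3) = (22−6.5)² + (12−5.5)² = 240.25 + 42.25 = 282.5
d²(Q, Station 4) = (22−18.5)² + (12−10)² = 12.25 + 4 = 16.25
d²(Q, Station 5) = (22−24)² + (12−13)² = 4 + 1 = 5
d²(Q, Station 6) = (22−0.5)² + (12−1)² = 462.25 + 121 = 583.25
Sorted ascending: Station 5, Station 4, Station 1, Station 2, … — the third-nearest is Station 1.

Station 1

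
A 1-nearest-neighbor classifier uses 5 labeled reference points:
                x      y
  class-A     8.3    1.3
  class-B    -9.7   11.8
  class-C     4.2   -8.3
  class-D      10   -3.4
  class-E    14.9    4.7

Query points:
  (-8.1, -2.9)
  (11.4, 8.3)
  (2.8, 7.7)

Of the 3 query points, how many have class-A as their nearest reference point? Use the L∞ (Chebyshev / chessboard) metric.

(-8.1, -2.9) — d to each: class-A:16.4, class-B:14.7, class-C:12.3, class-D:18.1, class-E:23 → nearest is class-C
(11.4, 8.3) — d to each: class-A:7, class-B:21.1, class-C:16.6, class-D:11.7, class-E:3.6 → nearest is class-E
(2.8, 7.7) — d to each: class-A:6.4, class-B:12.5, class-C:16, class-D:11.1, class-E:12.1 → nearest is class-A
1 of the 3 points has class-A as nearest.

1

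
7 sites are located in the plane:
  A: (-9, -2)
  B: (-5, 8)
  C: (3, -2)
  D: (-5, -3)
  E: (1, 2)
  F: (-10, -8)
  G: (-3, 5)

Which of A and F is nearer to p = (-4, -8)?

F

Compare squared distances:
|pA|² = (-4−(-9))² + (-8−(-2))² = 25 + 36 = 61
|pF|² = (-4−(-10))² + (-8−(-8))² = 36 + 0 = 36
61 > 36, so F is closer.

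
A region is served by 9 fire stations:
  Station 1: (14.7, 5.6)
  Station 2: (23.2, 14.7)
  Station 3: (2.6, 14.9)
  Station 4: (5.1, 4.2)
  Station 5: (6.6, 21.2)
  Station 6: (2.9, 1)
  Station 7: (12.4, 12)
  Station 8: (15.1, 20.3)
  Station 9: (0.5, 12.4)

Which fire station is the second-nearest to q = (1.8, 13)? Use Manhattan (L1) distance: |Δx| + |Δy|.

Station 3

d(q, Station 1) = 12.9 + 7.4 = 20.3
d(q, Station 2) = 21.4 + 1.7 = 23.1
d(q, Station 3) = 0.8 + 1.9 = 2.7
d(q, Station 4) = 3.3 + 8.8 = 12.1
d(q, Station 5) = 4.8 + 8.2 = 13
d(q, Station 6) = 1.1 + 12 = 13.1
d(q, Station 7) = 10.6 + 1 = 11.6
d(q, Station 8) = 13.3 + 7.3 = 20.6
d(q, Station 9) = 1.3 + 0.6 = 1.9
Sorted ascending: Station 9, Station 3, Station 7, … — the second-nearest is Station 3.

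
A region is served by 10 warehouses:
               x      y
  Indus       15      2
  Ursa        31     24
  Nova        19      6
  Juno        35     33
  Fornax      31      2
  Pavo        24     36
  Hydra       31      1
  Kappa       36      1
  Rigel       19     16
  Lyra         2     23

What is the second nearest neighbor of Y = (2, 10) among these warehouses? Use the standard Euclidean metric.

Indus

Since √ is increasing, it suffices to compare squared distances:
d²(Y, Indus) = 169 + 64 = 233
d²(Y, Ursa) = 841 + 196 = 1037
d²(Y, Nova) = 289 + 16 = 305
d²(Y, Juno) = 1089 + 529 = 1618
d²(Y, Fornax) = 841 + 64 = 905
d²(Y, Pavo) = 484 + 676 = 1160
d²(Y, Hydra) = 841 + 81 = 922
d²(Y, Kappa) = 1156 + 81 = 1237
d²(Y, Rigel) = 289 + 36 = 325
d²(Y, Lyra) = 0 + 169 = 169
Sorted ascending: Lyra, Indus, Nova, … — the second-nearest is Indus.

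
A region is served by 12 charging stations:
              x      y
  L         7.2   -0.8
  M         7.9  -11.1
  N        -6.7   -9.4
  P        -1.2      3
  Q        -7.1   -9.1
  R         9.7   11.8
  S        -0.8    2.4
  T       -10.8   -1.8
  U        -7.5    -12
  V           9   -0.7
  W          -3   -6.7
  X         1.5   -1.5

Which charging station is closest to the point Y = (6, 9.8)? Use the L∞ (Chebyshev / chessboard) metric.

d(Y,L) = max(1.2, 10.6) = 10.6
d(Y,M) = max(1.9, 20.9) = 20.9
d(Y,N) = max(12.7, 19.2) = 19.2
d(Y,P) = max(7.2, 6.8) = 7.2
d(Y,Q) = max(13.1, 18.9) = 18.9
d(Y,R) = max(3.7, 2) = 3.7
d(Y,S) = max(6.8, 7.4) = 7.4
d(Y,T) = max(16.8, 11.6) = 16.8
d(Y,U) = max(13.5, 21.8) = 21.8
d(Y,V) = max(3, 10.5) = 10.5
d(Y,W) = max(9, 16.5) = 16.5
d(Y,X) = max(4.5, 11.3) = 11.3
The smallest is to R, so Y lies in the Voronoi region of R.

R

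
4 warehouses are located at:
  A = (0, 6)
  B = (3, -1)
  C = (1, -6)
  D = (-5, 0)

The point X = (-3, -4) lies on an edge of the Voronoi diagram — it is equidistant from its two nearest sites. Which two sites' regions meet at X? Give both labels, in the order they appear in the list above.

C and D

Squared distances from X to each site:
|XA|² = (-3−0)² + (-4−6)² = 9 + 100 = 109
|XB|² = (-3−3)² + (-4−(-1))² = 36 + 9 = 45
|XC|² = (-3−1)² + (-4−(-6))² = 16 + 4 = 20
|XD|² = (-3−(-5))² + (-4−0)² = 4 + 16 = 20
X is equidistant from C and D (both at squared distance 20), and every other site is strictly farther — so X lies on the C–D Voronoi edge.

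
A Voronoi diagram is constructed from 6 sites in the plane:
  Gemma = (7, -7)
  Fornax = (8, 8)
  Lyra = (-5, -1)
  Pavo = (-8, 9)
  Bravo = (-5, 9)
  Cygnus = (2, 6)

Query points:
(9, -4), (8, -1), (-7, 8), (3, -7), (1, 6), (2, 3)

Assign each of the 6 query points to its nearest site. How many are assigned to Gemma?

(9, -4) — d² to each: Gemma:13, Fornax:145, Lyra:205, Pavo:458, Bravo:365, Cygnus:149 → nearest is Gemma
(8, -1) — d² to each: Gemma:37, Fornax:81, Lyra:169, Pavo:356, Bravo:269, Cygnus:85 → nearest is Gemma
(-7, 8) — d² to each: Gemma:421, Fornax:225, Lyra:85, Pavo:2, Bravo:5, Cygnus:85 → nearest is Pavo
(3, -7) — d² to each: Gemma:16, Fornax:250, Lyra:100, Pavo:377, Bravo:320, Cygnus:170 → nearest is Gemma
(1, 6) — d² to each: Gemma:205, Fornax:53, Lyra:85, Pavo:90, Bravo:45, Cygnus:1 → nearest is Cygnus
(2, 3) — d² to each: Gemma:125, Fornax:61, Lyra:65, Pavo:136, Bravo:85, Cygnus:9 → nearest is Cygnus
3 of the 6 points have Gemma as nearest.

3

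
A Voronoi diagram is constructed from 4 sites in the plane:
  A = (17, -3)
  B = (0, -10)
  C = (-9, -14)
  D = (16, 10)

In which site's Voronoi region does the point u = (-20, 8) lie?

Compare squared distances (the ordering matches that of the actual distances):
|uA|² = 1369 + 121 = 1490
|uB|² = 400 + 324 = 724
|uC|² = 121 + 484 = 605
|uD|² = 1296 + 4 = 1300
C is nearest.

C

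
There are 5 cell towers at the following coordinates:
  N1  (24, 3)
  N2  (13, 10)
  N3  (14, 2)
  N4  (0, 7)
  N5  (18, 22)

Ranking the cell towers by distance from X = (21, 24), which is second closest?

N2

Compare squared distances (the ordering matches that of the actual distances):
|XN1|² = (21−24)² + (24−3)² = 9 + 441 = 450
|XN2|² = (21−13)² + (24−10)² = 64 + 196 = 260
|XN3|² = (21−14)² + (24−2)² = 49 + 484 = 533
|XN4|² = (21−0)² + (24−7)² = 441 + 289 = 730
|XN5|² = (21−18)² + (24−22)² = 9 + 4 = 13
Sorted ascending: N5, N2, N1, … — the second-nearest is N2.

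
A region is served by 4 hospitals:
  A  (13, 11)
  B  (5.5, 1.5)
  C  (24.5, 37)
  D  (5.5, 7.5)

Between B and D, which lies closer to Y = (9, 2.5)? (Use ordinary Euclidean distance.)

Compare squared distances:
|YB|² = (9−5.5)² + (2.5−1.5)² = 12.25 + 1 = 13.25
|YD|² = (9−5.5)² + (2.5−7.5)² = 12.25 + 25 = 37.25
13.25 < 37.25, so B is closer.

B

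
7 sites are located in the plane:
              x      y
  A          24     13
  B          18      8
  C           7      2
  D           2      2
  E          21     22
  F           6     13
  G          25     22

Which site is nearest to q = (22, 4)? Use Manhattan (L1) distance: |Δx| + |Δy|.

B

d(q,A) = |22−24| + |4−13| = 2 + 9 = 11
d(q,B) = |22−18| + |4−8| = 4 + 4 = 8
d(q,C) = |22−7| + |4−2| = 15 + 2 = 17
d(q,D) = |22−2| + |4−2| = 20 + 2 = 22
d(q,E) = |22−21| + |4−22| = 1 + 18 = 19
d(q,F) = |22−6| + |4−13| = 16 + 9 = 25
d(q,G) = |22−25| + |4−22| = 3 + 18 = 21
The smallest is to B, so q lies in the Voronoi region of B.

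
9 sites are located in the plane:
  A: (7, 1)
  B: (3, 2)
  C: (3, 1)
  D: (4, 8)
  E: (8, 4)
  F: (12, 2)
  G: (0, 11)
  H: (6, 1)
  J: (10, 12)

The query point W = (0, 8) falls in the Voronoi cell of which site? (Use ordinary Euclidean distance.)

G

Compare squared distances (the ordering matches that of the actual distances):
|WA|² = (0−7)² + (8−1)² = 49 + 49 = 98
|WB|² = (0−3)² + (8−2)² = 9 + 36 = 45
|WC|² = (0−3)² + (8−1)² = 9 + 49 = 58
|WD|² = (0−4)² + (8−8)² = 16 + 0 = 16
|WE|² = (0−8)² + (8−4)² = 64 + 16 = 80
|WF|² = (0−12)² + (8−2)² = 144 + 36 = 180
|WG|² = (0−0)² + (8−11)² = 0 + 9 = 9
|WH|² = (0−6)² + (8−1)² = 36 + 49 = 85
|WJ|² = (0−10)² + (8−12)² = 100 + 16 = 116
Minimum is at G.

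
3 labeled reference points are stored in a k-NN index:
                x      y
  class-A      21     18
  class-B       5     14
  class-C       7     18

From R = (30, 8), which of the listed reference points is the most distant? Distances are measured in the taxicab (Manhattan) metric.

d(R, class-A) = |30−21| + |8−18| = 9 + 10 = 19
d(R, class-B) = |30−5| + |8−14| = 25 + 6 = 31
d(R, class-C) = |30−7| + |8−18| = 23 + 10 = 33
The largest is to class-C.

class-C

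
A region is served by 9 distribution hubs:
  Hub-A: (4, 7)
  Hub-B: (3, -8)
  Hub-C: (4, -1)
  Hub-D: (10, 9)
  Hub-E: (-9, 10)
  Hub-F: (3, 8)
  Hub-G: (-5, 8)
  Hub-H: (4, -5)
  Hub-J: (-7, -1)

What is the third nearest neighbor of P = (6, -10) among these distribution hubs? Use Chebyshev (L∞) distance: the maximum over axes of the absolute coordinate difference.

d(P, Hub-A) = max(2, 17) = 17
d(P, Hub-B) = max(3, 2) = 3
d(P, Hub-C) = max(2, 9) = 9
d(P, Hub-D) = max(4, 19) = 19
d(P, Hub-E) = max(15, 20) = 20
d(P, Hub-F) = max(3, 18) = 18
d(P, Hub-G) = max(11, 18) = 18
d(P, Hub-H) = max(2, 5) = 5
d(P, Hub-J) = max(13, 9) = 13
Sorted ascending: Hub-B, Hub-H, Hub-C, Hub-J, … — the third-nearest is Hub-C.

Hub-C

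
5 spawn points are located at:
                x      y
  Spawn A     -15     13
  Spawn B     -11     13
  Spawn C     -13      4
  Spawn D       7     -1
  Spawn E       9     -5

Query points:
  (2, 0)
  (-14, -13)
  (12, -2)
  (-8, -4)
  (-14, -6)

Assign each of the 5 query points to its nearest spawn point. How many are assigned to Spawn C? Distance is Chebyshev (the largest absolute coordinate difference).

3

(2, 0) — d to each: Spawn A:17, Spawn B:13, Spawn C:15, Spawn D:5, Spawn E:7 → nearest is Spawn D
(-14, -13) — d to each: Spawn A:26, Spawn B:26, Spawn C:17, Spawn D:21, Spawn E:23 → nearest is Spawn C
(12, -2) — d to each: Spawn A:27, Spawn B:23, Spawn C:25, Spawn D:5, Spawn E:3 → nearest is Spawn E
(-8, -4) — d to each: Spawn A:17, Spawn B:17, Spawn C:8, Spawn D:15, Spawn E:17 → nearest is Spawn C
(-14, -6) — d to each: Spawn A:19, Spawn B:19, Spawn C:10, Spawn D:21, Spawn E:23 → nearest is Spawn C
3 of the 5 points have Spawn C as nearest.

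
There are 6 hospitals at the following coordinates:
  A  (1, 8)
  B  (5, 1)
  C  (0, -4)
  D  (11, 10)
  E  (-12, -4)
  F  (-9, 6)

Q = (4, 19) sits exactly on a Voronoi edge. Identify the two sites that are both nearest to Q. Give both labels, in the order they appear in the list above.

A and D

Squared distances from Q to each site:
|QA|² = (4−1)² + (19−8)² = 9 + 121 = 130
|QB|² = (4−5)² + (19−1)² = 1 + 324 = 325
|QC|² = (4−0)² + (19−(-4))² = 16 + 529 = 545
|QD|² = (4−11)² + (19−10)² = 49 + 81 = 130
|QE|² = (4−(-12))² + (19−(-4))² = 256 + 529 = 785
|QF|² = (4−(-9))² + (19−6)² = 169 + 169 = 338
Q is equidistant from A and D (both at squared distance 130), and every other site is strictly farther — so Q lies on the A–D Voronoi edge.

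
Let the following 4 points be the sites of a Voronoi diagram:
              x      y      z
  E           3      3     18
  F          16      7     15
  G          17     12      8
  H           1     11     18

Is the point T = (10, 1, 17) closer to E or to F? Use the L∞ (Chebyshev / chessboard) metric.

d(T,E) = max(7, 2, 1) = 7
d(T,F) = max(6, 6, 2) = 6
7 > 6, so F is closer.

F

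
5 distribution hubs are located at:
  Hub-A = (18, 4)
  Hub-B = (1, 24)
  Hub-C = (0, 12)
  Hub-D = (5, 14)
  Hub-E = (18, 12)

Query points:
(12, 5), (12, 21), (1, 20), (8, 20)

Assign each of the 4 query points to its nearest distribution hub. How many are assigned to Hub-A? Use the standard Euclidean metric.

(12, 5) — d² to each: Hub-A:37, Hub-B:482, Hub-C:193, Hub-D:130, Hub-E:85 → nearest is Hub-A
(12, 21) — d² to each: Hub-A:325, Hub-B:130, Hub-C:225, Hub-D:98, Hub-E:117 → nearest is Hub-D
(1, 20) — d² to each: Hub-A:545, Hub-B:16, Hub-C:65, Hub-D:52, Hub-E:353 → nearest is Hub-B
(8, 20) — d² to each: Hub-A:356, Hub-B:65, Hub-C:128, Hub-D:45, Hub-E:164 → nearest is Hub-D
1 of the 4 points has Hub-A as nearest.

1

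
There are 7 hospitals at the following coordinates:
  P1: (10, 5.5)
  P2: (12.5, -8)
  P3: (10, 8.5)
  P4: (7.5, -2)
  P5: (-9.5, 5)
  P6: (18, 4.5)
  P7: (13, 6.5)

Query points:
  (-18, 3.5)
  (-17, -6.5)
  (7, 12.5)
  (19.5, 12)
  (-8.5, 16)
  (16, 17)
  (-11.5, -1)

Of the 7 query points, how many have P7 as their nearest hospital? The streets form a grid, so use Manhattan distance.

1

(-18, 3.5) — d to each: P1:30, P2:42, P3:33, P4:31, P5:10, P6:37, P7:34 → nearest is P5
(-17, -6.5) — d to each: P1:39, P2:31, P3:42, P4:29, P5:19, P6:46, P7:43 → nearest is P5
(7, 12.5) — d to each: P1:10, P2:26, P3:7, P4:15, P5:24, P6:19, P7:12 → nearest is P3
(19.5, 12) — d to each: P1:16, P2:27, P3:13, P4:26, P5:36, P6:9, P7:12 → nearest is P6
(-8.5, 16) — d to each: P1:29, P2:45, P3:26, P4:34, P5:12, P6:38, P7:31 → nearest is P5
(16, 17) — d to each: P1:17.5, P2:28.5, P3:14.5, P4:27.5, P5:37.5, P6:14.5, P7:13.5 → nearest is P7
(-11.5, -1) — d to each: P1:28, P2:31, P3:31, P4:20, P5:8, P6:35, P7:32 → nearest is P5
1 of the 7 points has P7 as nearest.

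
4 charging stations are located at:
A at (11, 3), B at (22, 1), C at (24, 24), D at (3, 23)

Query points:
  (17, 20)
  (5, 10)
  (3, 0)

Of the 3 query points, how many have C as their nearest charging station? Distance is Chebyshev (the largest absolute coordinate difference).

(17, 20) — d to each: A:17, B:19, C:7, D:14 → nearest is C
(5, 10) — d to each: A:7, B:17, C:19, D:13 → nearest is A
(3, 0) — d to each: A:8, B:19, C:24, D:23 → nearest is A
1 of the 3 points has C as nearest.

1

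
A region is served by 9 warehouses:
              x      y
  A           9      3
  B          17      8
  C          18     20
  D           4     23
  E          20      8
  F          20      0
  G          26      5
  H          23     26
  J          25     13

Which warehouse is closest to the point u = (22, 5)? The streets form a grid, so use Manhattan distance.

G

d(u,A) = 13 + 2 = 15
d(u,B) = 5 + 3 = 8
d(u,C) = 4 + 15 = 19
d(u,D) = 18 + 18 = 36
d(u,E) = 2 + 3 = 5
d(u,F) = 2 + 5 = 7
d(u,G) = 4 + 0 = 4
d(u,H) = 1 + 21 = 22
d(u,J) = 3 + 8 = 11
Minimum is at G.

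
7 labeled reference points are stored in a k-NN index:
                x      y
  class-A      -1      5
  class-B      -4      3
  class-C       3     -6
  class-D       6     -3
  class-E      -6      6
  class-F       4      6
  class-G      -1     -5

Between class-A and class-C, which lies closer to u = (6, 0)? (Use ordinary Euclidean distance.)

Compare squared distances:
d²(u, class-A) = (6−(-1))² + (0−5)² = 49 + 25 = 74
d²(u, class-C) = (6−3)² + (0−(-6))² = 9 + 36 = 45
74 > 45, so class-C is closer.

class-C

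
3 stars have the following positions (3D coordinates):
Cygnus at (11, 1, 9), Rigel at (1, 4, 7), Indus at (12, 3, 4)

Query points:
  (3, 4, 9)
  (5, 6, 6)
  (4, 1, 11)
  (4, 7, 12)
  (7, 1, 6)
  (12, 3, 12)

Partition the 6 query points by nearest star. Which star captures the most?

(3, 4, 9) — d² to each: Cygnus:73, Rigel:8, Indus:107 → nearest is Rigel
(5, 6, 6) — d² to each: Cygnus:70, Rigel:21, Indus:62 → nearest is Rigel
(4, 1, 11) — d² to each: Cygnus:53, Rigel:34, Indus:117 → nearest is Rigel
(4, 7, 12) — d² to each: Cygnus:94, Rigel:43, Indus:144 → nearest is Rigel
(7, 1, 6) — d² to each: Cygnus:25, Rigel:46, Indus:33 → nearest is Cygnus
(12, 3, 12) — d² to each: Cygnus:14, Rigel:147, Indus:64 → nearest is Cygnus
Tally — Cygnus:2, Rigel:4. Rigel captures the most (4).

Rigel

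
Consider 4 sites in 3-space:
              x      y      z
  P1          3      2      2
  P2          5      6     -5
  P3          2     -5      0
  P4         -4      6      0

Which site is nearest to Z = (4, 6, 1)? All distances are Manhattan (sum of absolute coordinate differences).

P1

d(Z,P1) = |4−3| + |6−2| + |1−2| = 1 + 4 + 1 = 6
d(Z,P2) = |4−5| + |6−6| + |1−(-5)| = 1 + 0 + 6 = 7
d(Z,P3) = |4−2| + |6−(-5)| + |1−0| = 2 + 11 + 1 = 14
d(Z,P4) = |4−(-4)| + |6−6| + |1−0| = 8 + 0 + 1 = 9
The smallest is to P1, so Z lies in the Voronoi region of P1.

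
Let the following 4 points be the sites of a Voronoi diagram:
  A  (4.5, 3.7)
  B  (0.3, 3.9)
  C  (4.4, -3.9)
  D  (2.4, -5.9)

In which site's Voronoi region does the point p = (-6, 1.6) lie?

Since √ is increasing, it suffices to compare squared distances:
|pA|² = (-6−4.5)² + (1.6−3.7)² = 110.25 + 4.41 = 114.66
|pB|² = (-6−0.3)² + (1.6−3.9)² = 39.69 + 5.29 = 44.98
|pC|² = (-6−4.4)² + (1.6−(-3.9))² = 108.16 + 30.25 = 138.41
|pD|² = (-6−2.4)² + (1.6−(-5.9))² = 70.56 + 56.25 = 126.81
The smallest is to B, so p lies in the Voronoi region of B.

B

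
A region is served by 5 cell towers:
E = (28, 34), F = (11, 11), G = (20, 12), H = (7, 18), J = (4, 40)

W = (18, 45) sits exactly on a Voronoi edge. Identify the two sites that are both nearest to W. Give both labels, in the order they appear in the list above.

Squared distances from W to each site:
|WE|² = (18−28)² + (45−34)² = 100 + 121 = 221
|WF|² = (18−11)² + (45−11)² = 49 + 1156 = 1205
|WG|² = (18−20)² + (45−12)² = 4 + 1089 = 1093
|WH|² = (18−7)² + (45−18)² = 121 + 729 = 850
|WJ|² = (18−4)² + (45−40)² = 196 + 25 = 221
W is equidistant from E and J (both at squared distance 221), and every other site is strictly farther — so W lies on the E–J Voronoi edge.

E and J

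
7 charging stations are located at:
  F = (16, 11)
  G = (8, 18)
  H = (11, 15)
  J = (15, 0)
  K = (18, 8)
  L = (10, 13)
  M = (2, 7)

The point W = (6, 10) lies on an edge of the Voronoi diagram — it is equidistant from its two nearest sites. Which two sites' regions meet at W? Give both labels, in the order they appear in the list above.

L and M

Squared distances from W to each site:
|WF|² = (6−16)² + (10−11)² = 100 + 1 = 101
|WG|² = (6−8)² + (10−18)² = 4 + 64 = 68
|WH|² = (6−11)² + (10−15)² = 25 + 25 = 50
|WJ|² = (6−15)² + (10−0)² = 81 + 100 = 181
|WK|² = (6−18)² + (10−8)² = 144 + 4 = 148
|WL|² = (6−10)² + (10−13)² = 16 + 9 = 25
|WM|² = (6−2)² + (10−7)² = 16 + 9 = 25
W is equidistant from L and M (both at squared distance 25), and every other site is strictly farther — so W lies on the L–M Voronoi edge.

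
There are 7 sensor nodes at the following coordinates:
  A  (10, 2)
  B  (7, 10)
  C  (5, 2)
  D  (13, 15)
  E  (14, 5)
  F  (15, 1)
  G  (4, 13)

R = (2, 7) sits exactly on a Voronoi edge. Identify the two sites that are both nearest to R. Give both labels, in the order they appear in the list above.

B and C

Squared distances from R to each site:
|RA|² = (2−10)² + (7−2)² = 64 + 25 = 89
|RB|² = (2−7)² + (7−10)² = 25 + 9 = 34
|RC|² = (2−5)² + (7−2)² = 9 + 25 = 34
|RD|² = (2−13)² + (7−15)² = 121 + 64 = 185
|RE|² = (2−14)² + (7−5)² = 144 + 4 = 148
|RF|² = (2−15)² + (7−1)² = 169 + 36 = 205
|RG|² = (2−4)² + (7−13)² = 4 + 36 = 40
R is equidistant from B and C (both at squared distance 34), and every other site is strictly farther — so R lies on the B–C Voronoi edge.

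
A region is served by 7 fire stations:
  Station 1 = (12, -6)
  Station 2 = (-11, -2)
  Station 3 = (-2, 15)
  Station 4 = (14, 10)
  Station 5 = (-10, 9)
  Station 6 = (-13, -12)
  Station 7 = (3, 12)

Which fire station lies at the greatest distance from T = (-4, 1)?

Squared Euclidean distances:
d²(T, Station 1) = (-4−12)² + (1−(-6))² = 256 + 49 = 305
d²(T, Station 2) = (-4−(-11))² + (1−(-2))² = 49 + 9 = 58
d²(T, Station 3) = (-4−(-2))² + (1−15)² = 4 + 196 = 200
d²(T, Station 4) = (-4−14)² + (1−10)² = 324 + 81 = 405
d²(T, Station 5) = (-4−(-10))² + (1−9)² = 36 + 64 = 100
d²(T, Station 6) = (-4−(-13))² + (1−(-12))² = 81 + 169 = 250
d²(T, Station 7) = (-4−3)² + (1−12)² = 49 + 121 = 170
The largest is to Station 4.

Station 4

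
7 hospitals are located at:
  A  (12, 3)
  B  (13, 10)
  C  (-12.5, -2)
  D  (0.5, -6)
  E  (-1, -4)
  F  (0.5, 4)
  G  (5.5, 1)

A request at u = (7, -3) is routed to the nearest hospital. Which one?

G

Since √ is increasing, it suffices to compare squared distances:
|uA|² = (7−12)² + (-3−3)² = 25 + 36 = 61
|uB|² = (7−13)² + (-3−10)² = 36 + 169 = 205
|uC|² = (7−(-12.5))² + (-3−(-2))² = 380.25 + 1 = 381.25
|uD|² = (7−0.5)² + (-3−(-6))² = 42.25 + 9 = 51.25
|uE|² = (7−(-1))² + (-3−(-4))² = 64 + 1 = 65
|uF|² = (7−0.5)² + (-3−4)² = 42.25 + 49 = 91.25
|uG|² = (7−5.5)² + (-3−1)² = 2.25 + 16 = 18.25
G is nearest.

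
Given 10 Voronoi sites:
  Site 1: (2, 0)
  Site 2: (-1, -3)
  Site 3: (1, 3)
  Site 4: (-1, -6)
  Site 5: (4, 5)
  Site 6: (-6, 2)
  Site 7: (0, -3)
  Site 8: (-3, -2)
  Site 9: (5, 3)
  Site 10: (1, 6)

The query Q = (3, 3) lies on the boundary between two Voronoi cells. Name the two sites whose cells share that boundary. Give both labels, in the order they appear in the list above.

Site 3 and Site 9

Squared distances from Q to each site:
d²(Q, Site 1) = 1 + 9 = 10
d²(Q, Site 2) = 16 + 36 = 52
d²(Q, Site 3) = 4 + 0 = 4
d²(Q, Site 4) = 16 + 81 = 97
d²(Q, Site 5) = 1 + 4 = 5
d²(Q, Site 6) = 81 + 1 = 82
d²(Q, Site 7) = 9 + 36 = 45
d²(Q, Site 8) = 36 + 25 = 61
d²(Q, Site 9) = 4 + 0 = 4
d²(Q, Site 10) = 4 + 9 = 13
Q is equidistant from Site 3 and Site 9 (both at squared distance 4), and every other site is strictly farther — so Q lies on the Site 3–Site 9 Voronoi edge.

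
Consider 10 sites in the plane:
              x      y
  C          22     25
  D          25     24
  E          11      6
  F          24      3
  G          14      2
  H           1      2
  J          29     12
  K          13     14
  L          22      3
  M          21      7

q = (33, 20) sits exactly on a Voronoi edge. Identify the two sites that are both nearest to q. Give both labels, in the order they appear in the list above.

Squared distances from q to each site:
|qC|² = 121 + 25 = 146
|qD|² = 64 + 16 = 80
|qE|² = 484 + 196 = 680
|qF|² = 81 + 289 = 370
|qG|² = 361 + 324 = 685
|qH|² = 1024 + 324 = 1348
|qJ|² = 16 + 64 = 80
|qK|² = 400 + 36 = 436
|qL|² = 121 + 289 = 410
|qM|² = 144 + 169 = 313
q is equidistant from D and J (both at squared distance 80), and every other site is strictly farther — so q lies on the D–J Voronoi edge.

D and J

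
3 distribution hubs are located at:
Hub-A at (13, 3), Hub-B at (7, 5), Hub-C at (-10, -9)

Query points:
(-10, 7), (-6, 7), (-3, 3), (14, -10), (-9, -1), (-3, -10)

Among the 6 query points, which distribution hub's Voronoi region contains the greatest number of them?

(-10, 7) — d² to each: Hub-A:545, Hub-B:293, Hub-C:256 → nearest is Hub-C
(-6, 7) — d² to each: Hub-A:377, Hub-B:173, Hub-C:272 → nearest is Hub-B
(-3, 3) — d² to each: Hub-A:256, Hub-B:104, Hub-C:193 → nearest is Hub-B
(14, -10) — d² to each: Hub-A:170, Hub-B:274, Hub-C:577 → nearest is Hub-A
(-9, -1) — d² to each: Hub-A:500, Hub-B:292, Hub-C:65 → nearest is Hub-C
(-3, -10) — d² to each: Hub-A:425, Hub-B:325, Hub-C:50 → nearest is Hub-C
Tally — Hub-A:1, Hub-B:2, Hub-C:3. Hub-C captures the most (3).

Hub-C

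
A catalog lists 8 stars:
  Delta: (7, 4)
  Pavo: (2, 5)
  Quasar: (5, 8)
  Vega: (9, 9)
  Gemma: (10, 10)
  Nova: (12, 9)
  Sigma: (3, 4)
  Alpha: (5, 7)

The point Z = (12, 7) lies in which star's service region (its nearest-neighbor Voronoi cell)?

Compare squared distances (the ordering matches that of the actual distances):
d²(Z, Delta) = (12−7)² + (7−4)² = 25 + 9 = 34
d²(Z, Pavo) = (12−2)² + (7−5)² = 100 + 4 = 104
d²(Z, Quasar) = (12−5)² + (7−8)² = 49 + 1 = 50
d²(Z, Vega) = (12−9)² + (7−9)² = 9 + 4 = 13
d²(Z, Gemma) = (12−10)² + (7−10)² = 4 + 9 = 13
d²(Z, Nova) = (12−12)² + (7−9)² = 0 + 4 = 4
d²(Z, Sigma) = (12−3)² + (7−4)² = 81 + 9 = 90
d²(Z, Alpha) = (12−5)² + (7−7)² = 49 + 0 = 49
Minimum is at Nova.

Nova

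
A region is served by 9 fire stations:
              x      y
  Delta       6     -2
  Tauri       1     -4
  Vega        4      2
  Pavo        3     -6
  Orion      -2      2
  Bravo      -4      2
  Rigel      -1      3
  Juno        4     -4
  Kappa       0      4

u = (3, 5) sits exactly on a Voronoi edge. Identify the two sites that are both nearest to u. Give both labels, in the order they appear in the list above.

Squared distances from u to each site:
d²(u, Delta) = (3−6)² + (5−(-2))² = 9 + 49 = 58
d²(u, Tauri) = (3−1)² + (5−(-4))² = 4 + 81 = 85
d²(u, Vega) = (3−4)² + (5−2)² = 1 + 9 = 10
d²(u, Pavo) = (3−3)² + (5−(-6))² = 0 + 121 = 121
d²(u, Orion) = (3−(-2))² + (5−2)² = 25 + 9 = 34
d²(u, Bravo) = (3−(-4))² + (5−2)² = 49 + 9 = 58
d²(u, Rigel) = (3−(-1))² + (5−3)² = 16 + 4 = 20
d²(u, Juno) = (3−4)² + (5−(-4))² = 1 + 81 = 82
d²(u, Kappa) = (3−0)² + (5−4)² = 9 + 1 = 10
u is equidistant from Vega and Kappa (both at squared distance 10), and every other site is strictly farther — so u lies on the Vega–Kappa Voronoi edge.

Vega and Kappa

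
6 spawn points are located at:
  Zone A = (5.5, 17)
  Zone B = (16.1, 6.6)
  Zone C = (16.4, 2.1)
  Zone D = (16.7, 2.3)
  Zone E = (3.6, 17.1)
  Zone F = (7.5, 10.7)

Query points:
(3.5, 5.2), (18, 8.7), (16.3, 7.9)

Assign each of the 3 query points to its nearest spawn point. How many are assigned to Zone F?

(3.5, 5.2) — d² to each: Zone A:143.24, Zone B:160.72, Zone C:176.02, Zone D:182.65, Zone E:141.62, Zone F:46.25 → nearest is Zone F
(18, 8.7) — d² to each: Zone A:225.14, Zone B:8.02, Zone C:46.12, Zone D:42.65, Zone E:277.92, Zone F:114.25 → nearest is Zone B
(16.3, 7.9) — d² to each: Zone A:199.45, Zone B:1.73, Zone C:33.65, Zone D:31.52, Zone E:245.93, Zone F:85.28 → nearest is Zone B
1 of the 3 points has Zone F as nearest.

1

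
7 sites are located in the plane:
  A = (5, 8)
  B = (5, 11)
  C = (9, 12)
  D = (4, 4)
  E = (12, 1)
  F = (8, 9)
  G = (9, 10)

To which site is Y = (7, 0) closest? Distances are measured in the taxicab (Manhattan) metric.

E

d(Y,A) = |7−5| + |0−8| = 2 + 8 = 10
d(Y,B) = |7−5| + |0−11| = 2 + 11 = 13
d(Y,C) = |7−9| + |0−12| = 2 + 12 = 14
d(Y,D) = |7−4| + |0−4| = 3 + 4 = 7
d(Y,E) = |7−12| + |0−1| = 5 + 1 = 6
d(Y,F) = |7−8| + |0−9| = 1 + 9 = 10
d(Y,G) = |7−9| + |0−10| = 2 + 10 = 12
The smallest is to E, so Y lies in the Voronoi region of E.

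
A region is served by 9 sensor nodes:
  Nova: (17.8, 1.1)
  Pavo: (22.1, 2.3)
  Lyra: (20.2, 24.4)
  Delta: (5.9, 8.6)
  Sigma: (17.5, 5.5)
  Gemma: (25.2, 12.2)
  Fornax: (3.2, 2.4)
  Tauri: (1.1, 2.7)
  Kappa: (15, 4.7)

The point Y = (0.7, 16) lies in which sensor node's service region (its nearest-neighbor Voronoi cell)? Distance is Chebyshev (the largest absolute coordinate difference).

Delta

d(Y, Nova) = max(17.1, 14.9) = 17.1
d(Y, Pavo) = max(21.4, 13.7) = 21.4
d(Y, Lyra) = max(19.5, 8.4) = 19.5
d(Y, Delta) = max(5.2, 7.4) = 7.4
d(Y, Sigma) = max(16.8, 10.5) = 16.8
d(Y, Gemma) = max(24.5, 3.8) = 24.5
d(Y, Fornax) = max(2.5, 13.6) = 13.6
d(Y, Tauri) = max(0.4, 13.3) = 13.3
d(Y, Kappa) = max(14.3, 11.3) = 14.3
The smallest is to Delta, so Y lies in the Voronoi region of Delta.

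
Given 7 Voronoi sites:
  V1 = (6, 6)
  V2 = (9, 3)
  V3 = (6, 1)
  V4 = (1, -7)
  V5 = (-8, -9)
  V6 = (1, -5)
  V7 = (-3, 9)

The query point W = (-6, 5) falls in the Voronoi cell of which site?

Since √ is increasing, it suffices to compare squared distances:
|WV1|² = (-6−6)² + (5−6)² = 144 + 1 = 145
|WV2|² = (-6−9)² + (5−3)² = 225 + 4 = 229
|WV3|² = (-6−6)² + (5−1)² = 144 + 16 = 160
|WV4|² = (-6−1)² + (5−(-7))² = 49 + 144 = 193
|WV5|² = (-6−(-8))² + (5−(-9))² = 4 + 196 = 200
|WV6|² = (-6−1)² + (5−(-5))² = 49 + 100 = 149
|WV7|² = (-6−(-3))² + (5−9)² = 9 + 16 = 25
V7 is nearest.

V7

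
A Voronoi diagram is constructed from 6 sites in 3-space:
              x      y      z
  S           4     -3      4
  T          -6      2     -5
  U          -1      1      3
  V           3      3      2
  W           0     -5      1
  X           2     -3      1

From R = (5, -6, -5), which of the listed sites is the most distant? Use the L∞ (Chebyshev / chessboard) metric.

T

d(R,S) = max(1, 3, 9) = 9
d(R,T) = max(11, 8, 0) = 11
d(R,U) = max(6, 7, 8) = 8
d(R,V) = max(2, 9, 7) = 9
d(R,W) = max(5, 1, 6) = 6
d(R,X) = max(3, 3, 6) = 6
The largest is to T.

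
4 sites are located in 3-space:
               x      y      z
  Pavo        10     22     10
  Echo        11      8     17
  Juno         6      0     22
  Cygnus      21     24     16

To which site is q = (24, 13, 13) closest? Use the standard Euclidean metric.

Compare squared distances (the ordering matches that of the actual distances):
d²(q, Pavo) = (24−10)² + (13−22)² + (13−10)² = 196 + 81 + 9 = 286
d²(q, Echo) = (24−11)² + (13−8)² + (13−17)² = 169 + 25 + 16 = 210
d²(q, Juno) = (24−6)² + (13−0)² + (13−22)² = 324 + 169 + 81 = 574
d²(q, Cygnus) = (24−21)² + (13−24)² + (13−16)² = 9 + 121 + 9 = 139
The smallest is to Cygnus, so q lies in the Voronoi region of Cygnus.

Cygnus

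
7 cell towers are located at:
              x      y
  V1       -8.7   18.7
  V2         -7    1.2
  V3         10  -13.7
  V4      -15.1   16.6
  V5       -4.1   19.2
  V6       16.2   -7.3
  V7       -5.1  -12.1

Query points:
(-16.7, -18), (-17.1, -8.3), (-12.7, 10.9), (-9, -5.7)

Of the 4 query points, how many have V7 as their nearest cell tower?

2

(-16.7, -18) — d² to each: V1:1410.89, V2:462.73, V3:731.38, V4:1199.72, V5:1542.6, V6:1196.9, V7:169.37 → nearest is V7
(-17.1, -8.3) — d² to each: V1:799.56, V2:192.26, V3:763.57, V4:624.01, V5:925.25, V6:1109.89, V7:158.44 → nearest is V7
(-12.7, 10.9) — d² to each: V1:76.84, V2:126.58, V3:1120.45, V4:38.25, V5:142.85, V6:1166.45, V7:586.76 → nearest is V4
(-9, -5.7) — d² to each: V1:595.45, V2:51.61, V3:425, V4:534.5, V5:644.02, V6:637.6, V7:56.17 → nearest is V2
2 of the 4 points have V7 as nearest.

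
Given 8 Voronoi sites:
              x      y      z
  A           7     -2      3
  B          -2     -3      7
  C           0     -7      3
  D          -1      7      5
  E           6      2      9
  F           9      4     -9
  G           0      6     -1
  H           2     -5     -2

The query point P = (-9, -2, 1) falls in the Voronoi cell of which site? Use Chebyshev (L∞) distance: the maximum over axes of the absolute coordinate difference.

B

d(P,A) = max(16, 0, 2) = 16
d(P,B) = max(7, 1, 6) = 7
d(P,C) = max(9, 5, 2) = 9
d(P,D) = max(8, 9, 4) = 9
d(P,E) = max(15, 4, 8) = 15
d(P,F) = max(18, 6, 10) = 18
d(P,G) = max(9, 8, 2) = 9
d(P,H) = max(11, 3, 3) = 11
Minimum is at B.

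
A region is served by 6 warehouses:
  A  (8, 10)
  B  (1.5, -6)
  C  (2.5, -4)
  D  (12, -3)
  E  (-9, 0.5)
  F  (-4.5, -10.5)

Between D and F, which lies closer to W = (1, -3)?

Compare squared distances:
|WD|² = (1−12)² + (-3−(-3))² = 121 + 0 = 121
|WF|² = (1−(-4.5))² + (-3−(-10.5))² = 30.25 + 56.25 = 86.5
121 > 86.5, so F is closer.

F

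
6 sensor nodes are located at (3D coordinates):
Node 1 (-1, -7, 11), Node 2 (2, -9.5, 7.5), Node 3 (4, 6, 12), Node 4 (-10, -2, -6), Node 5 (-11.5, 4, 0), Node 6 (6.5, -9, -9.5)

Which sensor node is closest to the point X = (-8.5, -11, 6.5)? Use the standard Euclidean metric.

Node 1

Since √ is increasing, it suffices to compare squared distances:
d²(X, Node 1) = 56.25 + 16 + 20.25 = 92.5
d²(X, Node 2) = 110.25 + 2.25 + 1 = 113.5
d²(X, Node 3) = 156.25 + 289 + 30.25 = 475.5
d²(X, Node 4) = 2.25 + 81 + 156.25 = 239.5
d²(X, Node 5) = 9 + 225 + 42.25 = 276.25
d²(X, Node 6) = 225 + 4 + 256 = 485
Minimum is at Node 1.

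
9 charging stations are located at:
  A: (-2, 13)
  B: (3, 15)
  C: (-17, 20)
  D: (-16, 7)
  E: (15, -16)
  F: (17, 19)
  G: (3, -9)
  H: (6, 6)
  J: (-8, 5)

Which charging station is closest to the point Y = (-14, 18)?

C

Since √ is increasing, it suffices to compare squared distances:
|YA|² = 144 + 25 = 169
|YB|² = 289 + 9 = 298
|YC|² = 9 + 4 = 13
|YD|² = 4 + 121 = 125
|YE|² = 841 + 1156 = 1997
|YF|² = 961 + 1 = 962
|YG|² = 289 + 729 = 1018
|YH|² = 400 + 144 = 544
|YJ|² = 36 + 169 = 205
C is nearest.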